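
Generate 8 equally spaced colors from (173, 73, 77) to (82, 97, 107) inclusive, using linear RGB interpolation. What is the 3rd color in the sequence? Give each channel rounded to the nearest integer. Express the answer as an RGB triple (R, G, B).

With 8 swatches and endpoints inclusive, swatch 3 sits at t = (3 − 1)/(8 − 1) = 2/7 ≈ 0.2857.
R = 173 + 0.2857 × (82 − 173) = 147.001 → 147
G = 73 + 0.2857 × (97 − 73) = 79.857 → 80
B = 77 + 0.2857 × (107 − 77) = 85.571 → 86

(147, 80, 86)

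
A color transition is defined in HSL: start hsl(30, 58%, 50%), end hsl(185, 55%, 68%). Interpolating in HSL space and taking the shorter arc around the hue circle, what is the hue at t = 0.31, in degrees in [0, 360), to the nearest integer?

Hue arc: Δh = 185 − 30 = 155° (|Δh| ≤ 180, already the shorter path).
H = 30 + 0.31 × (155) = 78.05 → 78°

78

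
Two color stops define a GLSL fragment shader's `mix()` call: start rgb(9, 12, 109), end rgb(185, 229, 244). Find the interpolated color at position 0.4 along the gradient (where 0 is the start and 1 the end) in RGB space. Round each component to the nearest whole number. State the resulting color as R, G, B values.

(79, 99, 163)

R = 9 + 0.4 × (185 − 9) = 9 + 0.4 × 176 = 79.4 → 79
G = 12 + 0.4 × (229 − 12) = 12 + 0.4 × 217 = 98.8 → 99
B = 109 + 0.4 × (244 − 109) = 109 + 0.4 × 135 = 163 → 163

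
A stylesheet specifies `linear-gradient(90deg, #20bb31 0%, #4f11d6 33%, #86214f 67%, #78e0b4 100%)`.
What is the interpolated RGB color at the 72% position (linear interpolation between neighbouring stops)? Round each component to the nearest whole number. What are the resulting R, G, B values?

(132, 62, 94)

72% lies between the 67% and 100% stops, so the local fraction is t = (72 − 67)/(100 − 67) = 5/33 ≈ 0.1515.
#86214f → (134, 33, 79); #78e0b4 → (120, 224, 180).
R = 134 + 0.1515 × (120 − 134) = 131.879 → 132
G = 33 + 0.1515 × (224 − 33) = 61.936 → 62
B = 79 + 0.1515 × (180 − 79) = 94.302 → 94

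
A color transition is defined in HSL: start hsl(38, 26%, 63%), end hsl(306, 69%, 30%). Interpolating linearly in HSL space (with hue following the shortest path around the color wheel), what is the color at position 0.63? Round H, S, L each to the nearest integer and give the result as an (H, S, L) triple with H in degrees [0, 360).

(340, 53, 42)

Hue: 306 − 38 = 268°, but |268| > 180 so the shorter arc goes the other way: Δh = 268 − 360 = -92°.
H = 38 + 0.63 × (-92) = -19.96 → -20 → -20 mod 360 = 340°
S = 26 + 0.63 × (69 − 26) = 53.09 → 53%
L = 63 + 0.63 × (30 − 63) = 42.21 → 42%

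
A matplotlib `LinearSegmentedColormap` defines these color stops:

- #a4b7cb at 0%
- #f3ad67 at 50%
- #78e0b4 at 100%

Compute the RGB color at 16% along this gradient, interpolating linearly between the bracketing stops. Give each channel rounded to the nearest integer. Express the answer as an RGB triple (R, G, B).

16% lies between the 0% and 50% stops, so the local fraction is t = (16 − 0)/(50 − 0) = 16/50 ≈ 0.32.
#a4b7cb → (164, 183, 203); #f3ad67 → (243, 173, 103).
R = 164 + 0.32 × (243 − 164) = 189.28 → 189
G = 183 + 0.32 × (173 − 183) = 179.8 → 180
B = 203 + 0.32 × (103 − 203) = 171 → 171

(189, 180, 171)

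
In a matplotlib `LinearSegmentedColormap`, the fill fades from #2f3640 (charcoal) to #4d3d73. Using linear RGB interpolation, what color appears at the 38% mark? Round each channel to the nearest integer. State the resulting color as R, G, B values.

(58, 57, 83)

#2f3640 → (47, 54, 64); #4d3d73 → (77, 61, 115).
38% corresponds to t = 0.38.
R = 47 + 0.38 × (77 − 47) = 47 + 0.38 × 30 = 58.4 → 58
G = 54 + 0.38 × (61 − 54) = 54 + 0.38 × 7 = 56.66 → 57
B = 64 + 0.38 × (115 − 64) = 64 + 0.38 × 51 = 83.38 → 83
So the blended color is (58, 57, 83), about #3a3953.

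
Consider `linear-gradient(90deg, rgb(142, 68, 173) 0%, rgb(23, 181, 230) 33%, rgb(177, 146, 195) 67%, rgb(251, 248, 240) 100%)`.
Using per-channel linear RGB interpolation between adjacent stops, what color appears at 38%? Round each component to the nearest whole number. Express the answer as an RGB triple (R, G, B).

(46, 176, 225)

38% lies between the 33% and 67% stops, so the local fraction is t = (38 − 33)/(67 − 33) = 5/34 ≈ 0.1471.
R = 23 + 0.1471 × (177 − 23) = 45.653 → 46
G = 181 + 0.1471 × (146 − 181) = 175.851 → 176
B = 230 + 0.1471 × (195 − 230) = 224.851 → 225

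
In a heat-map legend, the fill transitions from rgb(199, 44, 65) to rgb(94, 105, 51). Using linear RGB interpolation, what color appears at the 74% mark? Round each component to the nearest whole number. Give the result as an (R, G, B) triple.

74% corresponds to t = 0.74.
R = 199 + 0.74 × (94 − 199) = 199 + 0.74 × -105 = 121.3 → 121
G = 44 + 0.74 × (105 − 44) = 44 + 0.74 × 61 = 89.14 → 89
B = 65 + 0.74 × (51 − 65) = 65 + 0.74 × -14 = 54.64 → 55
So the blended color is (121, 89, 55), about #795937.

(121, 89, 55)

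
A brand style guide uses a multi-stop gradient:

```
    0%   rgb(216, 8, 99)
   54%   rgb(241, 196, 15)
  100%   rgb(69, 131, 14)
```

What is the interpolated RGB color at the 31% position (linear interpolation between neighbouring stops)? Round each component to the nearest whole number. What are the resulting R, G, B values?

31% lies between the 0% and 54% stops, so the local fraction is t = (31 − 0)/(54 − 0) = 31/54 ≈ 0.5741.
R = 216 + 0.5741 × (241 − 216) = 230.352 → 230
G = 8 + 0.5741 × (196 − 8) = 115.931 → 116
B = 99 + 0.5741 × (15 − 99) = 50.776 → 51

(230, 116, 51)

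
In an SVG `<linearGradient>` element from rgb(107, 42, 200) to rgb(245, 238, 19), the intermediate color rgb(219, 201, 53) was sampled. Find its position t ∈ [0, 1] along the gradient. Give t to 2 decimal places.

Invert the lerp on the G channel (largest span, 196): t = (201 − 42) / (238 − 42) = 159/196 = 0.81122.
Check on R: (219 − 107)/(245 − 107) = 0.8116 ✓

0.81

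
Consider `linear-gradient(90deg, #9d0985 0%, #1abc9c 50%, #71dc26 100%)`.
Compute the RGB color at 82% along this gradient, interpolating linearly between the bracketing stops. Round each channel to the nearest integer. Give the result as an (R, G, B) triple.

82% lies between the 50% and 100% stops, so the local fraction is t = (82 − 50)/(100 − 50) = 32/50 ≈ 0.64.
#1abc9c → (26, 188, 156); #71dc26 → (113, 220, 38).
R = 26 + 0.64 × (113 − 26) = 81.68 → 82
G = 188 + 0.64 × (220 − 188) = 208.48 → 208
B = 156 + 0.64 × (38 − 156) = 80.48 → 80

(82, 208, 80)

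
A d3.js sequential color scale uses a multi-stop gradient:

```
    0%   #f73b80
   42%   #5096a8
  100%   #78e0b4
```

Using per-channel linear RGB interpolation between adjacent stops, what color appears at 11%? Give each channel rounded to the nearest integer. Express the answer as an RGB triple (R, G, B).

(203, 83, 138)

11% lies between the 0% and 42% stops, so the local fraction is t = (11 − 0)/(42 − 0) = 11/42 ≈ 0.2619.
#f73b80 → (247, 59, 128); #5096a8 → (80, 150, 168).
R = 247 + 0.2619 × (80 − 247) = 203.263 → 203
G = 59 + 0.2619 × (150 − 59) = 82.833 → 83
B = 128 + 0.2619 × (168 − 128) = 138.476 → 138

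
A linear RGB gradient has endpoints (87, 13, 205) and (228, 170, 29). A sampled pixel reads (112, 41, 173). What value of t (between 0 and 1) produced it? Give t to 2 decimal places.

Invert the lerp on the B channel (largest span, 176): t = (173 − 205) / (29 − 205) = -32/-176 = 0.18182.
Check on R: (112 − 87)/(228 − 87) = 0.1773 ✓

0.18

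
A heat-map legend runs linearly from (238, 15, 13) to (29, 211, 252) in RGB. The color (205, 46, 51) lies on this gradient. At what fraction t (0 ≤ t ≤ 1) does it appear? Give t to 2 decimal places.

0.16

Invert the lerp on the B channel (largest span, 239): t = (51 − 13) / (252 − 13) = 38/239 = 0.159.
Check on R: (205 − 238)/(29 − 238) = 0.1579 ✓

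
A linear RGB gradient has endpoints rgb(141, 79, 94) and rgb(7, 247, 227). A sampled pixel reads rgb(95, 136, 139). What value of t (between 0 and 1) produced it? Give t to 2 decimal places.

Invert the lerp on the G channel (largest span, 168): t = (136 − 79) / (247 − 79) = 57/168 = 0.33929.
Check on R: (95 − 141)/(7 − 141) = 0.3433 ✓

0.34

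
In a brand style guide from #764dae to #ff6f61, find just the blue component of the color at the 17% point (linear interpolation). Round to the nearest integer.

B₁ = 174 (from #764dae), B₂ = 97 (from #ff6f61).
B = 174 + 0.17 × (97 − 174) = 160.91 → 161

161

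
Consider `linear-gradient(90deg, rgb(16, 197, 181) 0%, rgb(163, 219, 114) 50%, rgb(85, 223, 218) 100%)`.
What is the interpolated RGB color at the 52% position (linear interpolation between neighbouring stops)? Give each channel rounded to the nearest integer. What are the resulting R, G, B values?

52% lies between the 50% and 100% stops, so the local fraction is t = (52 − 50)/(100 − 50) = 2/50 ≈ 0.04.
R = 163 + 0.04 × (85 − 163) = 159.88 → 160
G = 219 + 0.04 × (223 − 219) = 219.16 → 219
B = 114 + 0.04 × (218 − 114) = 118.16 → 118

(160, 219, 118)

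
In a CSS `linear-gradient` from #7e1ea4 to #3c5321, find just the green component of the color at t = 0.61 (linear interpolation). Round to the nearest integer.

G₁ = 30 (from #7e1ea4), G₂ = 83 (from #3c5321).
G = 30 + 0.61 × (83 − 30) = 62.33 → 62

62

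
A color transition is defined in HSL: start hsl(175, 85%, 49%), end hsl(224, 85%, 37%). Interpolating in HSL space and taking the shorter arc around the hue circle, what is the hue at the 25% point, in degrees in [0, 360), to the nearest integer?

187

Hue arc: Δh = 224 − 175 = 49° (|Δh| ≤ 180, already the shorter path).
H = 175 + 0.25 × (49) = 187.25 → 187°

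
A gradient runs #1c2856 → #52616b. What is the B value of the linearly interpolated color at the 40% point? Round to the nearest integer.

94

B₁ = 86 (from #1c2856), B₂ = 107 (from #52616b).
B = 86 + 0.4 × (107 − 86) = 94.4 → 94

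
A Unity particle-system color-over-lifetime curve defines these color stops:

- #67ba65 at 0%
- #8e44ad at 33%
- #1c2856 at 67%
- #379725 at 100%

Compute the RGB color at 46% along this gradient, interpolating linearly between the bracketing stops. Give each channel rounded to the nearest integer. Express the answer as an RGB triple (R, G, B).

46% lies between the 33% and 67% stops, so the local fraction is t = (46 − 33)/(67 − 33) = 13/34 ≈ 0.3824.
#8e44ad → (142, 68, 173); #1c2856 → (28, 40, 86).
R = 142 + 0.3824 × (28 − 142) = 98.406 → 98
G = 68 + 0.3824 × (40 − 68) = 57.293 → 57
B = 173 + 0.3824 × (86 − 173) = 139.731 → 140

(98, 57, 140)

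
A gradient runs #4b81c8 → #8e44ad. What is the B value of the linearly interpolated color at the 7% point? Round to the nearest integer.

B₁ = 200 (from #4b81c8), B₂ = 173 (from #8e44ad).
B = 200 + 0.07 × (173 − 200) = 198.11 → 198

198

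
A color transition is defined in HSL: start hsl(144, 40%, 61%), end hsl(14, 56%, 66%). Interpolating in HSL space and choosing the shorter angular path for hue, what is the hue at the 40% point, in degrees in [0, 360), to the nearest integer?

Hue arc: Δh = 14 − 144 = -130° (|Δh| ≤ 180, already the shorter path).
H = 144 + 0.4 × (-130) = 92 → 92°

92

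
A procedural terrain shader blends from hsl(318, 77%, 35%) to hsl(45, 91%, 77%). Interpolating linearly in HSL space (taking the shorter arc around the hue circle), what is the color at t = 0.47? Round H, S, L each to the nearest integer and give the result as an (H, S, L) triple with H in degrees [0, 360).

Hue: 45 − 318 = -273°, but |-273| > 180 so the shorter arc goes the other way: Δh = -273 + 360 = 87°.
H = 318 + 0.47 × (87) = 358.89 → 359°
S = 77 + 0.47 × (91 − 77) = 83.58 → 84%
L = 35 + 0.47 × (77 − 35) = 54.74 → 55%

(359, 84, 55)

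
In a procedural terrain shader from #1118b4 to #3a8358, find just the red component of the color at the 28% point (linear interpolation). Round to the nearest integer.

R₁ = 17 (from #1118b4), R₂ = 58 (from #3a8358).
R = 17 + 0.28 × (58 − 17) = 28.48 → 28

28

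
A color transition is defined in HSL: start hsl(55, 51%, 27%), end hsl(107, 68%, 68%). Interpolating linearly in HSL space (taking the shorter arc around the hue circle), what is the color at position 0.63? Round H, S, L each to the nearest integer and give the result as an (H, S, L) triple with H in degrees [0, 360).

(88, 62, 53)

Hue arc: Δh = 107 − 55 = 52° (|Δh| ≤ 180, already the shorter path).
H = 55 + 0.63 × (52) = 87.76 → 88°
S = 51 + 0.63 × (68 − 51) = 61.71 → 62%
L = 27 + 0.63 × (68 − 27) = 52.83 → 53%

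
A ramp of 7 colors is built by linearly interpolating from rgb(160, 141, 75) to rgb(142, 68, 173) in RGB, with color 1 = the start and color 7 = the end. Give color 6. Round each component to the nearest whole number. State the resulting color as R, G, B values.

With 7 swatches and endpoints inclusive, swatch 6 sits at t = (6 − 1)/(7 − 1) = 5/6 ≈ 0.8333.
R = 160 + 0.8333 × (142 − 160) = 145.001 → 145
G = 141 + 0.8333 × (68 − 141) = 80.169 → 80
B = 75 + 0.8333 × (173 − 75) = 156.663 → 157

(145, 80, 157)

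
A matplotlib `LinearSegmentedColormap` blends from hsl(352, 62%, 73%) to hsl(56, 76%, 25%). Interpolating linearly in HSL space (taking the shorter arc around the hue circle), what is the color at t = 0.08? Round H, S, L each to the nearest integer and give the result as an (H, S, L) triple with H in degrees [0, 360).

Hue: 56 − 352 = -296°, but |-296| > 180 so the shorter arc goes the other way: Δh = -296 + 360 = 64°.
H = 352 + 0.08 × (64) = 357.12 → 357°
S = 62 + 0.08 × (76 − 62) = 63.12 → 63%
L = 73 + 0.08 × (25 − 73) = 69.16 → 69%

(357, 63, 69)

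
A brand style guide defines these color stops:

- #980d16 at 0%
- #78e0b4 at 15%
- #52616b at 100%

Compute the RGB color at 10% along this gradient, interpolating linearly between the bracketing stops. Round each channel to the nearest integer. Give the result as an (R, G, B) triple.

(131, 154, 127)

10% lies between the 0% and 15% stops, so the local fraction is t = (10 − 0)/(15 − 0) = 10/15 ≈ 0.6667.
#980d16 → (152, 13, 22); #78e0b4 → (120, 224, 180).
R = 152 + 0.6667 × (120 − 152) = 130.666 → 131
G = 13 + 0.6667 × (224 − 13) = 153.674 → 154
B = 22 + 0.6667 × (180 − 22) = 127.339 → 127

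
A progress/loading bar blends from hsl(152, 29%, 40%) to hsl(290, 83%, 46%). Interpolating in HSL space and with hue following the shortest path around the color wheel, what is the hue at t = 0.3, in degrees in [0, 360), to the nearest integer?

193

Hue arc: Δh = 290 − 152 = 138° (|Δh| ≤ 180, already the shorter path).
H = 152 + 0.3 × (138) = 193.4 → 193°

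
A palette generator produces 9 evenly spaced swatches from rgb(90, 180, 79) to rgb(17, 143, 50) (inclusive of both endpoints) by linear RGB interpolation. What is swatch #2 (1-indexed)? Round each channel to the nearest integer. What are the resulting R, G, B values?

With 9 swatches and endpoints inclusive, swatch 2 sits at t = (2 − 1)/(9 − 1) = 1/8 ≈ 0.125.
R = 90 + 0.125 × (17 − 90) = 80.875 → 81
G = 180 + 0.125 × (143 − 180) = 175.375 → 175
B = 79 + 0.125 × (50 − 79) = 75.375 → 75

(81, 175, 75)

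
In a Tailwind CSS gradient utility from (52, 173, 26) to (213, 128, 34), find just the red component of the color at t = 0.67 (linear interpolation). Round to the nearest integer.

160

R = 52 + 0.67 × (213 − 52) = 159.87 → 160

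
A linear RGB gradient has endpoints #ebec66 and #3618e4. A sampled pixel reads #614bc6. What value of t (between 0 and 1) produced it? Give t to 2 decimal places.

0.76

Invert the lerp on the G channel (largest span, 212): t = (75 − 236) / (24 − 236) = -161/-212 = 0.75943.
Check on R: (97 − 235)/(54 − 235) = 0.7624 ✓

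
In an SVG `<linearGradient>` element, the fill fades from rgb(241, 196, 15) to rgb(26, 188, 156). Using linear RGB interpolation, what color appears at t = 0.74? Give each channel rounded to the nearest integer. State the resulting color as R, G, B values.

(82, 190, 119)

R = 241 + 0.74 × (26 − 241) = 241 + 0.74 × -215 = 81.9 → 82
G = 196 + 0.74 × (188 − 196) = 196 + 0.74 × -8 = 190.08 → 190
B = 15 + 0.74 × (156 − 15) = 15 + 0.74 × 141 = 119.34 → 119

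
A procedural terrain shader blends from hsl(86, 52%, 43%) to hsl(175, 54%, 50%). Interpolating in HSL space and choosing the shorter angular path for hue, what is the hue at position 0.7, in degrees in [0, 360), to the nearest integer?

148

Hue arc: Δh = 175 − 86 = 89° (|Δh| ≤ 180, already the shorter path).
H = 86 + 0.7 × (89) = 148.3 → 148°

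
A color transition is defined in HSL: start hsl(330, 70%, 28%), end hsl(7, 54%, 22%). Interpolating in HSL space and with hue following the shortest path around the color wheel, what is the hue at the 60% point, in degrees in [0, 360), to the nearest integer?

Hue: 7 − 330 = -323°, but |-323| > 180 so the shorter arc goes the other way: Δh = -323 + 360 = 37°.
H = 330 + 0.6 × (37) = 352.2 → 352°

352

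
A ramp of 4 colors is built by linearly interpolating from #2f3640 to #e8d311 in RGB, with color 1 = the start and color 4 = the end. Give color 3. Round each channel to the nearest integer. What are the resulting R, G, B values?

(170, 159, 33)

With 4 swatches and endpoints inclusive, swatch 3 sits at t = (3 − 1)/(4 − 1) = 2/3 ≈ 0.6667.
#2f3640 → (47, 54, 64); #e8d311 → (232, 211, 17).
R = 47 + 0.6667 × (232 − 47) = 170.339 → 170
G = 54 + 0.6667 × (211 − 54) = 158.672 → 159
B = 64 + 0.6667 × (17 − 64) = 32.665 → 33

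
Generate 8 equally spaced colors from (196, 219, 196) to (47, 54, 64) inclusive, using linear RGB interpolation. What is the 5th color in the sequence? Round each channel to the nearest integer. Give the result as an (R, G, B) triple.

(111, 125, 121)

With 8 swatches and endpoints inclusive, swatch 5 sits at t = (5 − 1)/(8 − 1) = 4/7 ≈ 0.5714.
R = 196 + 0.5714 × (47 − 196) = 110.861 → 111
G = 219 + 0.5714 × (54 − 219) = 124.719 → 125
B = 196 + 0.5714 × (64 − 196) = 120.575 → 121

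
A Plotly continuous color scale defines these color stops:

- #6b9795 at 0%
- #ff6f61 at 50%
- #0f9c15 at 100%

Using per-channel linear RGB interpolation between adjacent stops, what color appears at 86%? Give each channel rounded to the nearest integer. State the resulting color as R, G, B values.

(82, 143, 42)

86% lies between the 50% and 100% stops, so the local fraction is t = (86 − 50)/(100 − 50) = 36/50 ≈ 0.72.
#ff6f61 → (255, 111, 97); #0f9c15 → (15, 156, 21).
R = 255 + 0.72 × (15 − 255) = 82.2 → 82
G = 111 + 0.72 × (156 − 111) = 143.4 → 143
B = 97 + 0.72 × (21 − 97) = 42.28 → 42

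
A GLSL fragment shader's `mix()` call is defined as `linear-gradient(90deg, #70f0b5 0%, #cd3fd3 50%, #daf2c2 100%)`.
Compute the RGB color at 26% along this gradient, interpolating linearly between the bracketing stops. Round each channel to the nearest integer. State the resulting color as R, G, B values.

26% lies between the 0% and 50% stops, so the local fraction is t = (26 − 0)/(50 − 0) = 26/50 ≈ 0.52.
#70f0b5 → (112, 240, 181); #cd3fd3 → (205, 63, 211).
R = 112 + 0.52 × (205 − 112) = 160.36 → 160
G = 240 + 0.52 × (63 − 240) = 147.96 → 148
B = 181 + 0.52 × (211 − 181) = 196.6 → 197

(160, 148, 197)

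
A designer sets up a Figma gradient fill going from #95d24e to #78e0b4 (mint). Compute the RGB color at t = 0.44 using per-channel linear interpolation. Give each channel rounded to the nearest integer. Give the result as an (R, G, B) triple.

(136, 216, 123)

#95d24e → (149, 210, 78); #78e0b4 → (120, 224, 180).
R = 149 + 0.44 × (120 − 149) = 149 + 0.44 × -29 = 136.24 → 136
G = 210 + 0.44 × (224 − 210) = 210 + 0.44 × 14 = 216.16 → 216
B = 78 + 0.44 × (180 − 78) = 78 + 0.44 × 102 = 122.88 → 123
So the blended color is (136, 216, 123), about #88d87b.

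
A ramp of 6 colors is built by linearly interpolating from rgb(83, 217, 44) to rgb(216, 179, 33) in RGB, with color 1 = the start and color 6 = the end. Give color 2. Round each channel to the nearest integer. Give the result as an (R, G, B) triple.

(110, 209, 42)

With 6 swatches and endpoints inclusive, swatch 2 sits at t = (2 − 1)/(6 − 1) = 1/5 ≈ 0.2.
R = 83 + 0.2 × (216 − 83) = 109.6 → 110
G = 217 + 0.2 × (179 − 217) = 209.4 → 209
B = 44 + 0.2 × (33 − 44) = 41.8 → 42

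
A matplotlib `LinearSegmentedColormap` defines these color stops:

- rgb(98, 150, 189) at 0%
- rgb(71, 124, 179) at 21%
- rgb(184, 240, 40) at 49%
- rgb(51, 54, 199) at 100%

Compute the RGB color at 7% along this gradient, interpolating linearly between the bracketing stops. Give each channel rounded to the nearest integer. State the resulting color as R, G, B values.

7% lies between the 0% and 21% stops, so the local fraction is t = (7 − 0)/(21 − 0) = 7/21 ≈ 0.3333.
R = 98 + 0.3333 × (71 − 98) = 89.001 → 89
G = 150 + 0.3333 × (124 − 150) = 141.334 → 141
B = 189 + 0.3333 × (179 − 189) = 185.667 → 186

(89, 141, 186)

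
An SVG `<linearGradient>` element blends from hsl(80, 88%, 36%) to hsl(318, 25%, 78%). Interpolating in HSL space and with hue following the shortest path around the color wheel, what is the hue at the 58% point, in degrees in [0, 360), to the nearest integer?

Hue: 318 − 80 = 238°, but |238| > 180 so the shorter arc goes the other way: Δh = 238 − 360 = -122°.
H = 80 + 0.58 × (-122) = 9.24 → 9°

9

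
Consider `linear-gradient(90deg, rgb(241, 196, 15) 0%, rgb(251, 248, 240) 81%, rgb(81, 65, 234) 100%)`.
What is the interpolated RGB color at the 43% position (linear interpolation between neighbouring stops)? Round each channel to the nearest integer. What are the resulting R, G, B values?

(246, 224, 134)

43% lies between the 0% and 81% stops, so the local fraction is t = (43 − 0)/(81 − 0) = 43/81 ≈ 0.5309.
R = 241 + 0.5309 × (251 − 241) = 246.309 → 246
G = 196 + 0.5309 × (248 − 196) = 223.607 → 224
B = 15 + 0.5309 × (240 − 15) = 134.453 → 134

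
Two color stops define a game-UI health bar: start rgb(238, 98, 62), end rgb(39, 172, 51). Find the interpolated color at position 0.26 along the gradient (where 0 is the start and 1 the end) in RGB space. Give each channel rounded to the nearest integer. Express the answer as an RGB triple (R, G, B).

R = 238 + 0.26 × (39 − 238) = 238 + 0.26 × -199 = 186.26 → 186
G = 98 + 0.26 × (172 − 98) = 98 + 0.26 × 74 = 117.24 → 117
B = 62 + 0.26 × (51 − 62) = 62 + 0.26 × -11 = 59.14 → 59
So the blended color is (186, 117, 59), about #ba753b.

(186, 117, 59)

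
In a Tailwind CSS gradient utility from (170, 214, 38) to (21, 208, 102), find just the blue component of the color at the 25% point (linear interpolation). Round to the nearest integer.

B = 38 + 0.25 × (102 − 38) = 54 → 54

54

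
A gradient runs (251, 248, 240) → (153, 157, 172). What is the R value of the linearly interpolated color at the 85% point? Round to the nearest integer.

168

R = 251 + 0.85 × (153 − 251) = 167.7 → 168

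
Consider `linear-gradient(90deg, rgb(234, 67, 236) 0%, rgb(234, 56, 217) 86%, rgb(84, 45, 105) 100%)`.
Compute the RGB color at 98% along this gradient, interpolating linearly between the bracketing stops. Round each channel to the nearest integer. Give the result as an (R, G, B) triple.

98% lies between the 86% and 100% stops, so the local fraction is t = (98 − 86)/(100 − 86) = 12/14 ≈ 0.8571.
R = 234 + 0.8571 × (84 − 234) = 105.435 → 105
G = 56 + 0.8571 × (45 − 56) = 46.572 → 47
B = 217 + 0.8571 × (105 − 217) = 121.005 → 121

(105, 47, 121)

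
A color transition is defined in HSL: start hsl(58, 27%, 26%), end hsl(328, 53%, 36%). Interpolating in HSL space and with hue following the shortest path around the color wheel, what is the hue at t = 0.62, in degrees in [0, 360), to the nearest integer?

Hue: 328 − 58 = 270°, but |270| > 180 so the shorter arc goes the other way: Δh = 270 − 360 = -90°.
H = 58 + 0.62 × (-90) = 2.2 → 2°

2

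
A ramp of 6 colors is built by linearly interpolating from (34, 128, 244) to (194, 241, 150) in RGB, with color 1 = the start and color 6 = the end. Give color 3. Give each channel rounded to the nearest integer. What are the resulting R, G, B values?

(98, 173, 206)

With 6 swatches and endpoints inclusive, swatch 3 sits at t = (3 − 1)/(6 − 1) = 2/5 ≈ 0.4.
R = 34 + 0.4 × (194 − 34) = 98 → 98
G = 128 + 0.4 × (241 − 128) = 173.2 → 173
B = 244 + 0.4 × (150 − 244) = 206.4 → 206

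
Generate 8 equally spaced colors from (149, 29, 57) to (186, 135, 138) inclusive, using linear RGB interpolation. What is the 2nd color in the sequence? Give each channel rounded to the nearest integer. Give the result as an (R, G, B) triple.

With 8 swatches and endpoints inclusive, swatch 2 sits at t = (2 − 1)/(8 − 1) = 1/7 ≈ 0.1429.
R = 149 + 0.1429 × (186 − 149) = 154.287 → 154
G = 29 + 0.1429 × (135 − 29) = 44.147 → 44
B = 57 + 0.1429 × (138 − 57) = 68.575 → 69

(154, 44, 69)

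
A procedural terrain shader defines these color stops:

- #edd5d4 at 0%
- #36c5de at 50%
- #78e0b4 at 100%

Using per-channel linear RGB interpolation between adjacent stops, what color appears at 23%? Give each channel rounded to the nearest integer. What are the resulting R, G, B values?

(153, 206, 217)

23% lies between the 0% and 50% stops, so the local fraction is t = (23 − 0)/(50 − 0) = 23/50 ≈ 0.46.
#edd5d4 → (237, 213, 212); #36c5de → (54, 197, 222).
R = 237 + 0.46 × (54 − 237) = 152.82 → 153
G = 213 + 0.46 × (197 − 213) = 205.64 → 206
B = 212 + 0.46 × (222 − 212) = 216.6 → 217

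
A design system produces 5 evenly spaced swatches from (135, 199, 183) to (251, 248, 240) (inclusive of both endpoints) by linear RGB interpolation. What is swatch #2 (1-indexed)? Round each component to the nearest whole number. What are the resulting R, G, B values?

(164, 211, 197)

With 5 swatches and endpoints inclusive, swatch 2 sits at t = (2 − 1)/(5 − 1) = 1/4 ≈ 0.25.
R = 135 + 0.25 × (251 − 135) = 164 → 164
G = 199 + 0.25 × (248 − 199) = 211.25 → 211
B = 183 + 0.25 × (240 − 183) = 197.25 → 197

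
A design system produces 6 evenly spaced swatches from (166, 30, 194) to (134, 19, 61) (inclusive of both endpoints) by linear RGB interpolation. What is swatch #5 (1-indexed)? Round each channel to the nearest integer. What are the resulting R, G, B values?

(140, 21, 88)

With 6 swatches and endpoints inclusive, swatch 5 sits at t = (5 − 1)/(6 − 1) = 4/5 ≈ 0.8.
R = 166 + 0.8 × (134 − 166) = 140.4 → 140
G = 30 + 0.8 × (19 − 30) = 21.2 → 21
B = 194 + 0.8 × (61 − 194) = 87.6 → 88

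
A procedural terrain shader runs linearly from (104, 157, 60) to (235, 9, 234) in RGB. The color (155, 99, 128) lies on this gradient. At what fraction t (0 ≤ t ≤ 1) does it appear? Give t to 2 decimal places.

Invert the lerp on the B channel (largest span, 174): t = (128 − 60) / (234 − 60) = 68/174 = 0.3908.
Check on R: (155 − 104)/(235 − 104) = 0.3893 ✓

0.39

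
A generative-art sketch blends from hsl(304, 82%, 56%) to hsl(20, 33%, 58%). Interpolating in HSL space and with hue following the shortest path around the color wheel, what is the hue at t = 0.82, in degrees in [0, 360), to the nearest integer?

6

Hue: 20 − 304 = -284°, but |-284| > 180 so the shorter arc goes the other way: Δh = -284 + 360 = 76°.
H = 304 + 0.82 × (76) = 366.32 → 366 → 366 mod 360 = 6°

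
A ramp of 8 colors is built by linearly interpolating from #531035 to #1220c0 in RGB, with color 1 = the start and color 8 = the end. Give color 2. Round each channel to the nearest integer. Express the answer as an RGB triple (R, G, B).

(74, 18, 73)

With 8 swatches and endpoints inclusive, swatch 2 sits at t = (2 − 1)/(8 − 1) = 1/7 ≈ 0.1429.
#531035 → (83, 16, 53); #1220c0 → (18, 32, 192).
R = 83 + 0.1429 × (18 − 83) = 73.712 → 74
G = 16 + 0.1429 × (32 − 16) = 18.286 → 18
B = 53 + 0.1429 × (192 − 53) = 72.863 → 73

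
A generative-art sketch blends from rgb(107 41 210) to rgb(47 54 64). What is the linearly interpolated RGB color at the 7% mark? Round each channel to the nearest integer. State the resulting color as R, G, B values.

(103, 42, 200)

7% corresponds to t = 0.07.
R = 107 + 0.07 × (47 − 107) = 107 + 0.07 × -60 = 102.8 → 103
G = 41 + 0.07 × (54 − 41) = 41 + 0.07 × 13 = 41.91 → 42
B = 210 + 0.07 × (64 − 210) = 210 + 0.07 × -146 = 199.78 → 200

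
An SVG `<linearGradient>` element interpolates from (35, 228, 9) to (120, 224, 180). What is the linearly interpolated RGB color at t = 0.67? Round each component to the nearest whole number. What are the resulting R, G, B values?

R = 35 + 0.67 × (120 − 35) = 35 + 0.67 × 85 = 91.95 → 92
G = 228 + 0.67 × (224 − 228) = 228 + 0.67 × -4 = 225.32 → 225
B = 9 + 0.67 × (180 − 9) = 9 + 0.67 × 171 = 123.57 → 124
So the blended color is (92, 225, 124), about #5ce17c.

(92, 225, 124)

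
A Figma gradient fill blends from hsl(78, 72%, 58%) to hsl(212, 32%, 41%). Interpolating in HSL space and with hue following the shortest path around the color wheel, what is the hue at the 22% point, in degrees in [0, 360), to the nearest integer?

107

Hue arc: Δh = 212 − 78 = 134° (|Δh| ≤ 180, already the shorter path).
H = 78 + 0.22 × (134) = 107.48 → 107°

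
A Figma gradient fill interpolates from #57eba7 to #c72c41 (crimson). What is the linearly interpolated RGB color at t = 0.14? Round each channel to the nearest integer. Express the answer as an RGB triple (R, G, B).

(103, 208, 153)

#57eba7 → (87, 235, 167); #c72c41 → (199, 44, 65).
R = 87 + 0.14 × (199 − 87) = 87 + 0.14 × 112 = 102.68 → 103
G = 235 + 0.14 × (44 − 235) = 235 + 0.14 × -191 = 208.26 → 208
B = 167 + 0.14 × (65 − 167) = 167 + 0.14 × -102 = 152.72 → 153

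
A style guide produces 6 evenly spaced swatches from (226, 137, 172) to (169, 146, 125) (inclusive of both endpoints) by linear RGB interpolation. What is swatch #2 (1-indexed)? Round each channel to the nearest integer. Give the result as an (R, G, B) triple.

(215, 139, 163)

With 6 swatches and endpoints inclusive, swatch 2 sits at t = (2 − 1)/(6 − 1) = 1/5 ≈ 0.2.
R = 226 + 0.2 × (169 − 226) = 214.6 → 215
G = 137 + 0.2 × (146 − 137) = 138.8 → 139
B = 172 + 0.2 × (125 − 172) = 162.6 → 163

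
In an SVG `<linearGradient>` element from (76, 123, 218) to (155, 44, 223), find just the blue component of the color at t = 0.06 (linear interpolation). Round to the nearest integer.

B = 218 + 0.06 × (223 − 218) = 218.3 → 218

218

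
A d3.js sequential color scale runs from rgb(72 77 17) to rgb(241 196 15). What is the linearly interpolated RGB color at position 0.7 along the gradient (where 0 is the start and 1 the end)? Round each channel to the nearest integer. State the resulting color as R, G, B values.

R = 72 + 0.7 × (241 − 72) = 72 + 0.7 × 169 = 190.3 → 190
G = 77 + 0.7 × (196 − 77) = 77 + 0.7 × 119 = 160.3 → 160
B = 17 + 0.7 × (15 − 17) = 17 + 0.7 × -2 = 15.6 → 16

(190, 160, 16)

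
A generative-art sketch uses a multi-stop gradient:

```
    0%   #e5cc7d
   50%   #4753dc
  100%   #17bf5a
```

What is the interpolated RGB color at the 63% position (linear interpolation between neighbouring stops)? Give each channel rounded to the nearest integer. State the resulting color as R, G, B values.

(59, 111, 186)

63% lies between the 50% and 100% stops, so the local fraction is t = (63 − 50)/(100 − 50) = 13/50 ≈ 0.26.
#4753dc → (71, 83, 220); #17bf5a → (23, 191, 90).
R = 71 + 0.26 × (23 − 71) = 58.52 → 59
G = 83 + 0.26 × (191 − 83) = 111.08 → 111
B = 220 + 0.26 × (90 − 220) = 186.2 → 186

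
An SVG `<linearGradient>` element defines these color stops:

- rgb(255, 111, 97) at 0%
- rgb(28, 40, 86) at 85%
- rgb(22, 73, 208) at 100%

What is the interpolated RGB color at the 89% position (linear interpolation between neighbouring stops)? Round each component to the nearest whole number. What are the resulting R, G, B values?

(26, 49, 119)

89% lies between the 85% and 100% stops, so the local fraction is t = (89 − 85)/(100 − 85) = 4/15 ≈ 0.2667.
R = 28 + 0.2667 × (22 − 28) = 26.4 → 26
G = 40 + 0.2667 × (73 − 40) = 48.801 → 49
B = 86 + 0.2667 × (208 − 86) = 118.537 → 119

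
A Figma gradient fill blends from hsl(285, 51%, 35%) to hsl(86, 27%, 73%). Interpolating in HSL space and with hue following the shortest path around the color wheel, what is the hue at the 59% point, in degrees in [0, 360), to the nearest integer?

20

Hue: 86 − 285 = -199°, but |-199| > 180 so the shorter arc goes the other way: Δh = -199 + 360 = 161°.
H = 285 + 0.59 × (161) = 379.99 → 380 → 380 mod 360 = 20°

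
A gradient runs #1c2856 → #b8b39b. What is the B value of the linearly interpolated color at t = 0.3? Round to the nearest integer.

107

B₁ = 86 (from #1c2856), B₂ = 155 (from #b8b39b).
B = 86 + 0.3 × (155 − 86) = 106.7 → 107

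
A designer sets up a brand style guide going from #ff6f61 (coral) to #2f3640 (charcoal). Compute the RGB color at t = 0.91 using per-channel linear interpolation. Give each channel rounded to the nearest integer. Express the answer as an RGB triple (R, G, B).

#ff6f61 → (255, 111, 97); #2f3640 → (47, 54, 64).
R = 255 + 0.91 × (47 − 255) = 255 + 0.91 × -208 = 65.72 → 66
G = 111 + 0.91 × (54 − 111) = 111 + 0.91 × -57 = 59.13 → 59
B = 97 + 0.91 × (64 − 97) = 97 + 0.91 × -33 = 66.97 → 67
So the blended color is (66, 59, 67), about #423b43.

(66, 59, 67)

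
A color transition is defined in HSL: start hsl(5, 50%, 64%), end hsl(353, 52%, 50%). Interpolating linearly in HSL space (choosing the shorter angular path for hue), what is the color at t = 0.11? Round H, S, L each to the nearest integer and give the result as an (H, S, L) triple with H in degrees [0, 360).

Hue: 353 − 5 = 348°, but |348| > 180 so the shorter arc goes the other way: Δh = 348 − 360 = -12°.
H = 5 + 0.11 × (-12) = 3.68 → 4°
S = 50 + 0.11 × (52 − 50) = 50.22 → 50%
L = 64 + 0.11 × (50 − 64) = 62.46 → 62%

(4, 50, 62)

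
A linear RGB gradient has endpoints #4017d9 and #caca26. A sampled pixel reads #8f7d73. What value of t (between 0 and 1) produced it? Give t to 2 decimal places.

0.57

Invert the lerp on the G channel (largest span, 179): t = (125 − 23) / (202 − 23) = 102/179 = 0.56983.
Check on R: (143 − 64)/(202 − 64) = 0.5725 ✓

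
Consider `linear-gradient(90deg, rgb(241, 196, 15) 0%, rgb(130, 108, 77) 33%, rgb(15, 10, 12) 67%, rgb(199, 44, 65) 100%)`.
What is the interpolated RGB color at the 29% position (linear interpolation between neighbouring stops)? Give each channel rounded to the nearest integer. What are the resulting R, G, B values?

(143, 119, 69)

29% lies between the 0% and 33% stops, so the local fraction is t = (29 − 0)/(33 − 0) = 29/33 ≈ 0.8788.
R = 241 + 0.8788 × (130 − 241) = 143.453 → 143
G = 196 + 0.8788 × (108 − 196) = 118.666 → 119
B = 15 + 0.8788 × (77 − 15) = 69.486 → 69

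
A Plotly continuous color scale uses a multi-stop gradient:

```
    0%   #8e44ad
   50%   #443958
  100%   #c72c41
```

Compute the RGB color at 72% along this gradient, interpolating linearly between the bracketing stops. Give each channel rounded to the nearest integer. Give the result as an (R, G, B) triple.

(126, 51, 78)

72% lies between the 50% and 100% stops, so the local fraction is t = (72 − 50)/(100 − 50) = 22/50 ≈ 0.44.
#443958 → (68, 57, 88); #c72c41 → (199, 44, 65).
R = 68 + 0.44 × (199 − 68) = 125.64 → 126
G = 57 + 0.44 × (44 − 57) = 51.28 → 51
B = 88 + 0.44 × (65 − 88) = 77.88 → 78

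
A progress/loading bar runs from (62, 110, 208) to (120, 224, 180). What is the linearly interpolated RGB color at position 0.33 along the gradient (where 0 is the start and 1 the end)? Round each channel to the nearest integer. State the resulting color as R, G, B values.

R = 62 + 0.33 × (120 − 62) = 62 + 0.33 × 58 = 81.14 → 81
G = 110 + 0.33 × (224 − 110) = 110 + 0.33 × 114 = 147.62 → 148
B = 208 + 0.33 × (180 − 208) = 208 + 0.33 × -28 = 198.76 → 199
So the blended color is (81, 148, 199), about #5194c7.

(81, 148, 199)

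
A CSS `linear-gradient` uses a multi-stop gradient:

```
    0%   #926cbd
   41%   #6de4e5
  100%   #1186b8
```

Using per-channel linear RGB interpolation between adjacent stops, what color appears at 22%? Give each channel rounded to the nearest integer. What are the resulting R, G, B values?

(126, 172, 210)

22% lies between the 0% and 41% stops, so the local fraction is t = (22 − 0)/(41 − 0) = 22/41 ≈ 0.5366.
#926cbd → (146, 108, 189); #6de4e5 → (109, 228, 229).
R = 146 + 0.5366 × (109 − 146) = 126.146 → 126
G = 108 + 0.5366 × (228 − 108) = 172.392 → 172
B = 189 + 0.5366 × (229 − 189) = 210.464 → 210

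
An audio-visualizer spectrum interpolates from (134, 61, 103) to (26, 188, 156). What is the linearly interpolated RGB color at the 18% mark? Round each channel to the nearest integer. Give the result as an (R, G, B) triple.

(115, 84, 113)

18% corresponds to t = 0.18.
R = 134 + 0.18 × (26 − 134) = 134 + 0.18 × -108 = 114.56 → 115
G = 61 + 0.18 × (188 − 61) = 61 + 0.18 × 127 = 83.86 → 84
B = 103 + 0.18 × (156 − 103) = 103 + 0.18 × 53 = 112.54 → 113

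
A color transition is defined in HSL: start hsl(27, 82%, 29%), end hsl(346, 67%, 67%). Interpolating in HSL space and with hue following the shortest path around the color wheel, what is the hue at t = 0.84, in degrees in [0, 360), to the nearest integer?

Hue: 346 − 27 = 319°, but |319| > 180 so the shorter arc goes the other way: Δh = 319 − 360 = -41°.
H = 27 + 0.84 × (-41) = -7.44 → -7 → -7 mod 360 = 353°

353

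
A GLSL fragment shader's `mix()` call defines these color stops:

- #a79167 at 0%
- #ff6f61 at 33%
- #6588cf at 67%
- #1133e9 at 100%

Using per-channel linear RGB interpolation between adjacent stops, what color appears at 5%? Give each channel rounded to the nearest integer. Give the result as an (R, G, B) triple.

5% lies between the 0% and 33% stops, so the local fraction is t = (5 − 0)/(33 − 0) = 5/33 ≈ 0.1515.
#a79167 → (167, 145, 103); #ff6f61 → (255, 111, 97).
R = 167 + 0.1515 × (255 − 167) = 180.332 → 180
G = 145 + 0.1515 × (111 − 145) = 139.849 → 140
B = 103 + 0.1515 × (97 − 103) = 102.091 → 102

(180, 140, 102)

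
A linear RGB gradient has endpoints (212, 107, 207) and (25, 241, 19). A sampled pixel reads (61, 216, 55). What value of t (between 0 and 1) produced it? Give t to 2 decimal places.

0.81

Invert the lerp on the B channel (largest span, 188): t = (55 − 207) / (19 − 207) = -152/-188 = 0.80851.
Check on R: (61 − 212)/(25 − 212) = 0.8075 ✓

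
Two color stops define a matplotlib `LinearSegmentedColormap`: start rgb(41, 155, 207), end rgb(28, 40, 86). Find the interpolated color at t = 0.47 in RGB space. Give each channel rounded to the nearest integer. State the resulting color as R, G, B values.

(35, 101, 150)

R = 41 + 0.47 × (28 − 41) = 41 + 0.47 × -13 = 34.89 → 35
G = 155 + 0.47 × (40 − 155) = 155 + 0.47 × -115 = 100.95 → 101
B = 207 + 0.47 × (86 − 207) = 207 + 0.47 × -121 = 150.13 → 150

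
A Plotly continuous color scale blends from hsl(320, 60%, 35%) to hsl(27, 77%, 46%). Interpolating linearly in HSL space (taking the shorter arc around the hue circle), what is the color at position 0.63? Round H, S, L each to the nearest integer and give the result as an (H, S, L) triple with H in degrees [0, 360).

(2, 71, 42)

Hue: 27 − 320 = -293°, but |-293| > 180 so the shorter arc goes the other way: Δh = -293 + 360 = 67°.
H = 320 + 0.63 × (67) = 362.21 → 362 → 362 mod 360 = 2°
S = 60 + 0.63 × (77 − 60) = 70.71 → 71%
L = 35 + 0.63 × (46 − 35) = 41.93 → 42%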